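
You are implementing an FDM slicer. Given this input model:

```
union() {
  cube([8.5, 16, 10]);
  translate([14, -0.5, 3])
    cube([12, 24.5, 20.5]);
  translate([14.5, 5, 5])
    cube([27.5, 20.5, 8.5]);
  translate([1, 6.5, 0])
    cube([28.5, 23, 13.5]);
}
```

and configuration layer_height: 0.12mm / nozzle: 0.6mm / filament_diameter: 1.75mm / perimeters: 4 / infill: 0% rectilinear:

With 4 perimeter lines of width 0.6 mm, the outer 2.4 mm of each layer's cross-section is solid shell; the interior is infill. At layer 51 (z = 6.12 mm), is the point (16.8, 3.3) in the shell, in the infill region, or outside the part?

infill

At z = 6.12 mm: the cube (footprint 8.5×16) is included at this height; the cube at (14, -0.5) (footprint 12×24.5) is included at this height; the cube at (14.5, 5) is present — its section is the full 27.5×20.5 rectangle; the cube at (1, 6.5) is present — its section is the full 28.5×23 rectangle; Combining (union): the regions partially overlap (shared area 583.50 mm²), so overlapping operands fuse into one piece — 1 connected region. Overall, the cross-section is a single solid region. The nearest boundary edge runs (14.00, -0.50)→(14.00, 6.50); distance from the point to it = 2.80 mm. The point is inside the cross-section and 2.80 mm from the nearest boundary — more than the 2.4 mm shell width (4 × 0.6), so it's in the infill interior.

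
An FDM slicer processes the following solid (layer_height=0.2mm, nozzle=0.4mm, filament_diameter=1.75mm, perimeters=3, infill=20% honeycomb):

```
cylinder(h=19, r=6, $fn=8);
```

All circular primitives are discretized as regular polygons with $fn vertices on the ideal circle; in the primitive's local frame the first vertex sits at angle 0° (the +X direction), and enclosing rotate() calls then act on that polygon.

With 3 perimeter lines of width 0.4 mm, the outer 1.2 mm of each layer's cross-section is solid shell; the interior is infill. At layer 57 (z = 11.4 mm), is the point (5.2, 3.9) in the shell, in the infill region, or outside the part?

At z = 11.4 mm: the r=6 cylinder contributes a regular 8-gon of circumradius 6. Overall, the cross-section is a single solid region. The nearest boundary edge runs (6.00, 0.00)→(4.24, 4.24); distance from the point to it = 0.75 mm. The point is not inside any of the regions above, so it lies outside the cross-section (0.75 mm from the nearest boundary).

outside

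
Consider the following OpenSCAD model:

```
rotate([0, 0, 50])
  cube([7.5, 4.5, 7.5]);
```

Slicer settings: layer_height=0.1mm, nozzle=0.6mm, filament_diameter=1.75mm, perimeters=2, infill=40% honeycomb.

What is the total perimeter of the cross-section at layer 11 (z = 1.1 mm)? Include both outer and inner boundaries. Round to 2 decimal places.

24.00 mm

At z = 1.1 mm: the cube (footprint 7.5×4.5) is included at this height (perimeter 24.00 mm); (whole slice rotated 50° about Z — lengths, areas and connectivity unchanged). Overall, the cross-section is a single solid region. Total boundary length (outer) = 24.00 mm.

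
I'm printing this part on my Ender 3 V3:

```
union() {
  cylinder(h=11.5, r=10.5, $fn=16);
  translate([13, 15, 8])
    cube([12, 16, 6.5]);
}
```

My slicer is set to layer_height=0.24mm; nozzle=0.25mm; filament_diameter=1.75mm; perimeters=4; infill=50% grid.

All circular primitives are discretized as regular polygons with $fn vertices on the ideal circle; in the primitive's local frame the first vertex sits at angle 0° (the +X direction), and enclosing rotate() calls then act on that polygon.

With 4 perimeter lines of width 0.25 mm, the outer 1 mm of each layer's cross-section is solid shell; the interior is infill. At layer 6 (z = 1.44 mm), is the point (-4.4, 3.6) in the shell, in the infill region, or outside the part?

At z = 1.44 mm: the r=10.5 cylinder gives a regular 16-gon of circumradius 10.5 (constant along its height); the cube at (13, 15) is absent (z outside [8, 14.5]); Combining (union): only the r=10.5 cylinder is present, so the union is just that shape — 1 connected region. Overall, the cross-section is a single solid region. The nearest boundary edge runs (-7.42, 7.42)→(-9.70, 4.02); distance from the point to it = 4.64 mm. The point is inside the cross-section and 4.64 mm from the nearest boundary — more than the 1 mm shell width (4 × 0.25), so it's in the infill interior.

infill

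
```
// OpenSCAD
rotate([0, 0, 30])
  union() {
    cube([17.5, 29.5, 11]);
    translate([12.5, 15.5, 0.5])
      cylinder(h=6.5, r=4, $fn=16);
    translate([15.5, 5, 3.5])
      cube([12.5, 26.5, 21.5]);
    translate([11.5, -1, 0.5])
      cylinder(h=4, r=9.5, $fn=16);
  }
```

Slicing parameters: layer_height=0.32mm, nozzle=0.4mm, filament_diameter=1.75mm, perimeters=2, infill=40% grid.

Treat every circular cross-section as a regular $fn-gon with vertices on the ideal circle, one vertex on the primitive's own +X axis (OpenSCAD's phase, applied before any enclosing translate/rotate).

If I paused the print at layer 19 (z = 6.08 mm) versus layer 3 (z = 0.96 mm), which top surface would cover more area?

layer 19 (z = 6.08 mm)

Layer 19 (z = 6.08): the cube (footprint 17.5×29.5) is included at this height (area 516.25 mm²); the cylinder at (12.5, 15.5): section is a regular 16-gon, circumradius r=4 (area = (16/2)·4.000²·sin(360°/16) = 48.98 mm²); the 12.5×26.5 cube at (15.5, 5) contributes its full rectangle (area 331.25 mm²); the cylinder at (11.5, -1) is absent (z outside [0.5, 4.5]); Merging all regions: the regions partially overlap — summed areas 896.48 mm² minus the doubly-counted overlap 97.98 mm² gives 798.50 mm² — area = 798.50 mm²; (rotated 30° about Z; rotation is an isometry so areas/perimeters/island counts are preserved). So its area = 798.50 mm². Layer 3 (z = 0.96): the cube is present — its section is the full 17.5×29.5 rectangle (area 516.25 mm²); the cylinder at (12.5, 15.5): section is a regular 16-gon, circumradius r=4 (area = (16/2)·4.000²·sin(360°/16) = 48.98 mm²); the cube at (15.5, 5) is not intersected at this z (z outside [3.5, 25]); the r=9.5 cylinder at (11.5, -1) contributes a regular 16-gon of circumradius 9.5 (area = (16/2)·9.500²·sin(360°/16) = 276.30 mm²); Combining (union): the regions partially overlap — summed areas 841.53 mm² minus the doubly-counted overlap 154.77 mm² gives 686.77 mm² — area = 686.77 mm²; (rotated 30° about Z; rotation is an isometry so areas/perimeters/island counts are preserved). So its area = 686.77 mm². Layer 19 is larger (798.50 vs 686.77 mm²).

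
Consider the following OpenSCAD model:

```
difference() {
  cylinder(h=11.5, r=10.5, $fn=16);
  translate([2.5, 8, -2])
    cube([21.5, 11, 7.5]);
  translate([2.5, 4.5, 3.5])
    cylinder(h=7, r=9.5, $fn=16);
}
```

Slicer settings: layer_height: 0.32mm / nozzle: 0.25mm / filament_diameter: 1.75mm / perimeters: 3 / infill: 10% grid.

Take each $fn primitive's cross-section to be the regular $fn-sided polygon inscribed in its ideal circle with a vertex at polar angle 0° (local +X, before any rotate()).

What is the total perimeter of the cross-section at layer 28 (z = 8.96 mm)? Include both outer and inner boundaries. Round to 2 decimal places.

70.22 mm

At z = 8.96 mm: the r=10.5 cylinder gives a regular 16-gon of circumradius 10.5 (constant along its height) (perimeter = 2·16·10.500·sin(180°/16) = 65.55 mm); the cube at (2.5, 8) is absent (z outside [-2, 5.5]); the r=9.5 cylinder at (2.5, 4.5) gives a regular 16-gon of circumradius 9.5 (constant along its height) (perimeter = 2·16·9.500·sin(180°/16) = 59.31 mm); Subtracting the remaining from the first: starting from the r=10.5 cylinder, the r=9.5 cylinder at (2.5, 4.5) partially overlaps it — only the 204.54 mm² overlap (of its 276.30 mm²) is removed, clipping the outline — boundary = 70.22 mm. Overall, the cross-section is a single solid region. Total boundary length (outer) = 70.22 mm.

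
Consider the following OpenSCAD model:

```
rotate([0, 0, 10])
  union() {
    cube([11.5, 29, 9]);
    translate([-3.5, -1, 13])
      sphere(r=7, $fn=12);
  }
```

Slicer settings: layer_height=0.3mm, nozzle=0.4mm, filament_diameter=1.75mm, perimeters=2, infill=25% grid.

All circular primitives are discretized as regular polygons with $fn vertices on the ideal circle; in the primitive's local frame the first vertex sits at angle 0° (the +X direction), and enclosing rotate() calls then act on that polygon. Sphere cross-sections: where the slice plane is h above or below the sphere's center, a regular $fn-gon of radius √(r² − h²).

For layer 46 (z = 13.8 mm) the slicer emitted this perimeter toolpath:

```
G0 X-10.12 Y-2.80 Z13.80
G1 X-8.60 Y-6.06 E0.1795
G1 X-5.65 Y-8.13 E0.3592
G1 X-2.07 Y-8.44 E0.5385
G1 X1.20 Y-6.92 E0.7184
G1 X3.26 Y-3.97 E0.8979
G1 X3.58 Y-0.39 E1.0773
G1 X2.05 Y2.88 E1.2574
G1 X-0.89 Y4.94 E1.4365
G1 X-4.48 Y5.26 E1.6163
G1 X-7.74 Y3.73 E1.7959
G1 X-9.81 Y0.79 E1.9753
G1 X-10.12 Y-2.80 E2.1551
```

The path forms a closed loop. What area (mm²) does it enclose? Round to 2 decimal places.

145.08 mm²

Apply the shoelace formula to the sequence of (X, Y) vertices; enclosed area = 145.08 mm².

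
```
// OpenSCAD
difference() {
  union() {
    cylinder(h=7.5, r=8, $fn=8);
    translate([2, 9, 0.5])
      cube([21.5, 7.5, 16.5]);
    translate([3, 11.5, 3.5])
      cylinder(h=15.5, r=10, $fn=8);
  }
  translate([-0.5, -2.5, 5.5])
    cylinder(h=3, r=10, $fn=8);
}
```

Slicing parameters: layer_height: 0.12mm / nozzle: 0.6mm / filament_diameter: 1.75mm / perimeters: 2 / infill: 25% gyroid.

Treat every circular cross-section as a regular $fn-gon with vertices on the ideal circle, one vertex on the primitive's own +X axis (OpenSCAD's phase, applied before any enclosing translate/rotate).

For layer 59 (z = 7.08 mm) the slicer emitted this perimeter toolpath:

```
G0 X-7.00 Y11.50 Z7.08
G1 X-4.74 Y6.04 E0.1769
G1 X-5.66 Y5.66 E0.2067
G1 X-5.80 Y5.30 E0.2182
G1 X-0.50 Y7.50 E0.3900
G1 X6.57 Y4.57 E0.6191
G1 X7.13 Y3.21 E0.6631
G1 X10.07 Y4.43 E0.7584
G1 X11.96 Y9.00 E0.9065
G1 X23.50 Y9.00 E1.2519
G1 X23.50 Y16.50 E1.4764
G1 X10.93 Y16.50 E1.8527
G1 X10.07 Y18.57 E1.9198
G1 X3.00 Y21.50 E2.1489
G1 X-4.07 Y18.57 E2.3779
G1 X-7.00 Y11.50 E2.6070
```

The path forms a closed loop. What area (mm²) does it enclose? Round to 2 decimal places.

329.61 mm²

Apply the shoelace formula to the sequence of (X, Y) vertices; enclosed area = 329.61 mm².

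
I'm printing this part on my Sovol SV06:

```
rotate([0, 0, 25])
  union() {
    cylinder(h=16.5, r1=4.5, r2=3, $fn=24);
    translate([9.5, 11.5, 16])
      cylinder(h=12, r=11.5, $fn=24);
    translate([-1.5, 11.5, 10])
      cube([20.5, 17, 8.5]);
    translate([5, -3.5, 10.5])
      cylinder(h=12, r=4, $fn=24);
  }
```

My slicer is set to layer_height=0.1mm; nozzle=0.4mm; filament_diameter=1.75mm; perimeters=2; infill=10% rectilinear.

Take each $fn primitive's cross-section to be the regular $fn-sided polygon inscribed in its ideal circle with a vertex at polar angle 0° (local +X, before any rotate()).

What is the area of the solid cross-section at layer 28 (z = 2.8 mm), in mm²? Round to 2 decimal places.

55.98 mm²

At z = 2.8 mm: the cone (r1=4.5→r2=3) has section circumradius 4.245 here — a regular 24-gon (area = (24/2)·4.245²·sin(360°/24) = 55.98 mm²); the cylinder at (9.5, 11.5) is not intersected at this z (z outside [16, 28]); the cube at (-1.5, 11.5) is absent (z outside [10, 18.5]); the cylinder at (5, -3.5) is absent (z outside [10.5, 22.5]); Combining (union): only the cone is present, so the union is just that shape — area = 55.98 mm²; (rotated 25° about Z; rotation is an isometry so areas/perimeters/island counts are preserved). Overall, the cross-section is a single solid region. Net area = 55.98 mm².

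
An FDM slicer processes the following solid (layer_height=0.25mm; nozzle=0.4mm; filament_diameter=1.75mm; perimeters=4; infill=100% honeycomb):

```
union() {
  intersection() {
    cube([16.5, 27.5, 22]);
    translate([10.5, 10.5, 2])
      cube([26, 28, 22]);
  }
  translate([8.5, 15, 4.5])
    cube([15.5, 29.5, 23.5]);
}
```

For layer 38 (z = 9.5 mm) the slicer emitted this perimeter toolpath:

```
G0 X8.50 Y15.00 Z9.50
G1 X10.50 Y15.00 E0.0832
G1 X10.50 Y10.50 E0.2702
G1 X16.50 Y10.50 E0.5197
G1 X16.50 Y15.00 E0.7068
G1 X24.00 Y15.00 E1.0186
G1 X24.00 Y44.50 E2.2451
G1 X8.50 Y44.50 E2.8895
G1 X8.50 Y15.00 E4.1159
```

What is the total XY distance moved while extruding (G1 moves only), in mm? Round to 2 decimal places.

Sum the Euclidean lengths of each G1 segment: total = 99.00 mm.

99.00 mm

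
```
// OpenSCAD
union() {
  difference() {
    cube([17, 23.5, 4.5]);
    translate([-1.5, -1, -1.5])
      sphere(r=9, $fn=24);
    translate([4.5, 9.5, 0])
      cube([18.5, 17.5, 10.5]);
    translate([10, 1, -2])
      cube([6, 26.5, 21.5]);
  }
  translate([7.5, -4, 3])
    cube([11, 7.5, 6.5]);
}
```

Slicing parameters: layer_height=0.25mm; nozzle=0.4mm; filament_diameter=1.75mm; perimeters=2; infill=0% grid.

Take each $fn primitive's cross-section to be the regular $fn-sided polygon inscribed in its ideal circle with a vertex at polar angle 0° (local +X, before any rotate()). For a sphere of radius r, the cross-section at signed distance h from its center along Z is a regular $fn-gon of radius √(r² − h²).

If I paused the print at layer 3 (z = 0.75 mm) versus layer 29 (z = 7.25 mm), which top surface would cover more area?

layer 3 (z = 0.75 mm)

Layer 3 (z = 0.75): the cube (footprint 17×23.5) is included at this height (area 399.50 mm²); the sphere at (-1.5, -1): section is a regular 24-gon, circumradius = √(r²−h²) = √(9²−2.25²) = 8.714 (area = (24/2)·8.714²·sin(360°/24) = 235.85 mm²); the cube at (4.5, 9.5) is present — its section is the full 18.5×17.5 rectangle (area 323.75 mm²); the cube at (10, 1) is present — its section is the full 6×26.5 rectangle (area 159.00 mm²); After the difference (first − rest): starting from the 17×23.5 cube (399.50 mm²), the r=9 sphere at (-1.5, -1) partially overlaps it — only the 38.89 mm² overlap (of its 235.85 mm²) is removed, clipping the outline; the 18.5×17.5 cube at (4.5, 9.5) partially overlaps it — only the 175.00 mm² overlap (of its 323.75 mm²) is removed, clipping the outline; the 6×26.5 cube at (10, 1) partially overlaps it — only the 51.00 mm² overlap (of its 159.00 mm²) is removed, clipping the outline — area = 134.61 mm²; the cube at (7.5, -4) does not reach this height (z outside [3, 9.5]); Combining (union): only that combined region is present, so the union is just that shape — area = 134.61 mm². So its area = 134.61 mm². Layer 29 (z = 7.25): the cube does not reach this height (z outside [0, 4.5]); the r=9 sphere at (-1.5, -1) contributes a regular 24-gon of circumradius √(9²−8.75²) = 2.107 (area = (24/2)·2.107²·sin(360°/24) = 13.78 mm²); the cube at (4.5, 9.5) (footprint 18.5×17.5) is included at this height (area 323.75 mm²); the 6×26.5 cube at (10, 1) contributes its full rectangle (area 159.00 mm²); Taking the first minus the rest: the first operand is absent here, so nothing remains; the cube at (7.5, -4) is present — its section is the full 11×7.5 rectangle (area 82.50 mm²); Merging all regions: only the 11×7.5 cube at (7.5, -4) is present, so the union is just that shape — area = 82.50 mm². So its area = 82.50 mm². Layer 3 is larger (134.61 vs 82.50 mm²).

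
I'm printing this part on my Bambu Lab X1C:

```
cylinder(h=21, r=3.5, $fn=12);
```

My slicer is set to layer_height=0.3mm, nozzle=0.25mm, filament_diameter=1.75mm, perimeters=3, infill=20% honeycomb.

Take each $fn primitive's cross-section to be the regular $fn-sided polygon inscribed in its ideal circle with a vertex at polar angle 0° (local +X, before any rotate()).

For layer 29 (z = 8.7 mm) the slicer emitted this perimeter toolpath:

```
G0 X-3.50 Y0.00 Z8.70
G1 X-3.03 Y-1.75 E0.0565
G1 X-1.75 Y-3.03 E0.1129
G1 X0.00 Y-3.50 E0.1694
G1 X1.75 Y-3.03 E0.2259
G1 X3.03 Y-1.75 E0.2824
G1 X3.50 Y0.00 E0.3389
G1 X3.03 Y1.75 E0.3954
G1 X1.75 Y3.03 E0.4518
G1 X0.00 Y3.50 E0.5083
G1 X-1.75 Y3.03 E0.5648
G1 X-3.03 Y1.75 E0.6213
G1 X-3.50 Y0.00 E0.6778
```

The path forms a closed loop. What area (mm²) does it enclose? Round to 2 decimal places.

36.74 mm²

Apply the shoelace formula to the sequence of (X, Y) vertices; enclosed area = 36.74 mm².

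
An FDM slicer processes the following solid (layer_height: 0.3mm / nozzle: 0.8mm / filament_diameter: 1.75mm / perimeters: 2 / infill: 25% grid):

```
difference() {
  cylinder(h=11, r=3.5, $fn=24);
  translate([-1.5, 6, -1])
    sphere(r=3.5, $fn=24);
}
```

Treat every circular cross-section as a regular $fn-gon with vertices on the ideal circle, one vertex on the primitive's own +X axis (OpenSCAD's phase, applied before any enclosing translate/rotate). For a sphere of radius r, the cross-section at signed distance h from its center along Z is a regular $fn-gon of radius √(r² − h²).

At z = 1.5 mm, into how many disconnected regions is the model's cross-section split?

At z = 1.5 mm: the r=3.5 cylinder contributes a regular 24-gon of circumradius 3.5; the sphere at (-1.5, 6): section is a regular 24-gon, circumradius = √(r²−h²) = √(3.5²−2.5²) = 2.449; Subtracting the remaining from the first: starting from the r=3.5 cylinder, the r=3.5 sphere at (-1.5, 6) misses the remaining region (no effect) — 1 connected region. The result has 1 disconnected region.

1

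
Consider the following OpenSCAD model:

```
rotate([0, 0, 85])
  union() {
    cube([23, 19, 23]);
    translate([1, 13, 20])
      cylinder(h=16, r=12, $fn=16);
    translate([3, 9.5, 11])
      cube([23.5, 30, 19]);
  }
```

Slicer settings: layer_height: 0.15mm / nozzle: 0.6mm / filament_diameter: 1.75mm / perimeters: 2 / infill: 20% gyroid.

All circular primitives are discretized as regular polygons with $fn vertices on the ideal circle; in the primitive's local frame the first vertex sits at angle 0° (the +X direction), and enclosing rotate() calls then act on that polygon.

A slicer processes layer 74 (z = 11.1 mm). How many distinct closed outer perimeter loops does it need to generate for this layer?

At z = 11.1 mm: the 23×19 cube contributes its full rectangle; the cylinder at (1, 13) is absent (z outside [20, 36]); the cube at (3, 9.5) (footprint 23.5×30) is included at this height; Taking the union: the regions partially overlap (shared area 190.00 mm²), so overlapping operands fuse into one piece — 1 connected region; (whole slice rotated 85° about Z — lengths, areas and connectivity unchanged). The result has 1 disconnected region.

1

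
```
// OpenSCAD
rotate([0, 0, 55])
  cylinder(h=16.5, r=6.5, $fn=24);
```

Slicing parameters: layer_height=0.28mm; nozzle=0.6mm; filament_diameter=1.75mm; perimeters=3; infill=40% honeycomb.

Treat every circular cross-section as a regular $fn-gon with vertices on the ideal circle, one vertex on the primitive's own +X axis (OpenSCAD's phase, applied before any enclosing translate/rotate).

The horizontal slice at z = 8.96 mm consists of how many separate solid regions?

At z = 8.96 mm: the cylinder: section is a regular 24-gon, circumradius r=6.5; (rotated 55° about Z; rotation is an isometry so areas/perimeters/island counts are preserved). The result has 1 disconnected region.

1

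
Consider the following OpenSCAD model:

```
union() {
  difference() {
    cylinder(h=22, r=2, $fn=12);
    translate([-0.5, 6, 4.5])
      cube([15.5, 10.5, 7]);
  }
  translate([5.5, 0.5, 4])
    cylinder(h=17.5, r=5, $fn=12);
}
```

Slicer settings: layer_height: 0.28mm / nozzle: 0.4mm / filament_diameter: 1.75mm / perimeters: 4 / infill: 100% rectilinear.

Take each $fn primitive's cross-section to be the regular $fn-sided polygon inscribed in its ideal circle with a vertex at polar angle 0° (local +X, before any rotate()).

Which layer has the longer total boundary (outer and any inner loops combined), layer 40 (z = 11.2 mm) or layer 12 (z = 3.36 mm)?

layer 40 (z = 11.2 mm)

Layer 40 (z = 11.2): the r=2 cylinder gives a regular 12-gon of circumradius 2 (constant along its height) (perimeter = 2·12·2.000·sin(180°/12) = 12.42 mm); the cube at (-0.5, 6) is present — its section is the full 15.5×10.5 rectangle (perimeter 52.00 mm); Taking the first minus the rest: starting from the r=2 cylinder, the 15.5×10.5 cube at (-0.5, 6) misses the remaining region (no effect) — boundary = 12.42 mm; the r=5 cylinder at (5.5, 0.5) gives a regular 12-gon of circumradius 5 (constant along its height) (perimeter = 2·12·5.000·sin(180°/12) = 31.06 mm); Combining (union): the regions partially overlap (shared area 3.14 mm²), so the edge portions inside another operand are dropped and the merged outline is re-measured after clipping — boundary = 35.74 mm. So its perimeter = 35.74 mm. Layer 12 (z = 3.36): the r=2 cylinder contributes a regular 12-gon of circumradius 2 (perimeter = 2·12·2.000·sin(180°/12) = 12.42 mm); the cube at (-0.5, 6) is absent (z outside [4.5, 11.5]); Subtracting the remaining from the first: none of the subtracted shapes is present at this height, so the r=2 cylinder is unchanged — boundary = 12.42 mm; the cylinder at (5.5, 0.5) is not intersected at this z (z outside [4, 21.5]); Merging all regions: only that combined region is present, so the union is just that shape — boundary = 12.42 mm. So its perimeter = 12.42 mm. Layer 40 is larger (35.74 vs 12.42 mm).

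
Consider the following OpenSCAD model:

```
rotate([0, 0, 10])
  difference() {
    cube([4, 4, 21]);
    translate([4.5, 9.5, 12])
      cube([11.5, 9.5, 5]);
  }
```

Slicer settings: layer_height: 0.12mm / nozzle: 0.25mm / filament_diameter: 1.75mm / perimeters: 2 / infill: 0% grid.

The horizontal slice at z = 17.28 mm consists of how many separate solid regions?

At z = 17.28 mm: the cube is present — its section is the full 4×4 rectangle; the cube at (4.5, 9.5) does not reach this height (z outside [12, 17]); Taking the first minus the rest: none of the subtracted shapes is present at this height, so the 4×4 cube is unchanged — 1 connected region; (rotated 10° about Z; rotation is an isometry so areas/perimeters/island counts are preserved). The result has 1 disconnected region.

1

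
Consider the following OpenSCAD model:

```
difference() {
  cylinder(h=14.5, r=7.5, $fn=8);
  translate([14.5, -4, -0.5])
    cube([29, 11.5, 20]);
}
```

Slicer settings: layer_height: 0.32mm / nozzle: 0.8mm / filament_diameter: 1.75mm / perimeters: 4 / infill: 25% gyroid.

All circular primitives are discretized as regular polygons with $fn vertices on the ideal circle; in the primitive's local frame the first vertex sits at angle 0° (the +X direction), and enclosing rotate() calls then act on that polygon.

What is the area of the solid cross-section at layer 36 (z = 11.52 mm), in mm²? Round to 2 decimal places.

At z = 11.52 mm: the cylinder: section is a regular 8-gon, circumradius r=7.5 (area = (8/2)·7.500²·sin(360°/8) = 159.10 mm²); the 29×11.5 cube at (14.5, -4) contributes its full rectangle (area 333.50 mm²); Subtracting the remaining from the first: starting from the r=7.5 cylinder (159.10 mm²), the 29×11.5 cube at (14.5, -4) misses the remaining region (no effect) — area = 159.10 mm². Overall, the cross-section is a single solid region. Net area = 159.10 mm².

159.10 mm²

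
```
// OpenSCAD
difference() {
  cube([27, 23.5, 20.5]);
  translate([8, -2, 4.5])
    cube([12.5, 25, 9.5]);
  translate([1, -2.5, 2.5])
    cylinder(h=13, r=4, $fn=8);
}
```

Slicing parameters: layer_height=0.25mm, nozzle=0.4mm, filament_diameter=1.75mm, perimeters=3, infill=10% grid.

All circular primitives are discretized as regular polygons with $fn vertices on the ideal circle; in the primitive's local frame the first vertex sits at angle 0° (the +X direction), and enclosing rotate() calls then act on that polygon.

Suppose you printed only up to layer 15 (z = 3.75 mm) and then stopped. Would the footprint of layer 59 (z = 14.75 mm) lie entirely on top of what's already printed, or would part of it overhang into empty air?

entirely on top

Compare the two slices. At z = 3.75: the cube (footprint 27×23.5) is included at this height (area 634.50 mm²); the cube at (8, -2) does not reach this height (z outside [4.5, 14]); the cylinder at (1, -2.5): section is a regular 8-gon, circumradius r=4 (area = (8/2)·4.000²·sin(360°/8) = 45.25 mm²); Subtracting the remaining from the first: starting from the 27×23.5 cube (634.50 mm²), the r=4 cylinder at (1, -2.5) partially overlaps it — only the 3.90 mm² overlap (of its 45.25 mm²) is removed, clipping the outline — area = 630.60 mm². At z = 14.75: the cube is present — its section is the full 27×23.5 rectangle (area 634.50 mm²); the cube at (8, -2) is not intersected at this z (z outside [4.5, 14]); the r=4 cylinder at (1, -2.5) gives a regular 8-gon of circumradius 4 (constant along its height) (area = (8/2)·4.000²·sin(360°/8) = 45.25 mm²); Subtracting the remaining from the first: starting from the 27×23.5 cube (634.50 mm²), the r=4 cylinder at (1, -2.5) partially overlaps it — only the 3.90 mm² overlap (of its 45.25 mm²) is removed, clipping the outline — area = 630.60 mm². Checking containment: the cross-section at z = 14.75 is a subset of the cross-section at z = 3.75.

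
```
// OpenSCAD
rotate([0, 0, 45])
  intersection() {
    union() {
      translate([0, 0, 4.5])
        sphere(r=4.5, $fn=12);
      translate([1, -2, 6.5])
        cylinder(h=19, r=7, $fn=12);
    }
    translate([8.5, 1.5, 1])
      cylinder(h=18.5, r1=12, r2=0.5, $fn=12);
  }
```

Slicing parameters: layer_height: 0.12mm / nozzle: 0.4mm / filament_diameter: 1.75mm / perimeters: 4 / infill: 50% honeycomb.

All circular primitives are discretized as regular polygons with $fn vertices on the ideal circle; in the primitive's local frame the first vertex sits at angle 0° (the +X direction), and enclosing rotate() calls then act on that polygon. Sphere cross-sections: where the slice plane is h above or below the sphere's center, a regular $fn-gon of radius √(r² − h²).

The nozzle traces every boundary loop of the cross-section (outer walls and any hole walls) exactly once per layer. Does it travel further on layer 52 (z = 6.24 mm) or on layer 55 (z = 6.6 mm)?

layer 55 (z = 6.6 mm)

Layer 52 (z = 6.24): the r=4.5 sphere slices to a regular 12-gon of circumradius 4.150 (√(r²−h²) with h=1.74 from center) (perimeter = 2·12·4.150·sin(180°/12) = 25.78 mm); the cylinder at (1, -2) does not reach this height (z outside [6.5, 25.5]); Taking the union: only the r=4.5 sphere is present, so the union is just that shape — boundary = 25.78 mm; the cone at (8.5, 1.5) contributes a regular 12-gon of circumradius 8.743 (interpolated between r1=12 and r2=0.5 at t=0.283) (perimeter = 2·12·8.743·sin(180°/12) = 54.31 mm); Taking the intersection: the cone at (8.5, 1.5) partially overlaps that combined region; clipping to the common part keeps 22.57 mm² — boundary = 18.93 mm; (whole slice rotated 45° about Z — lengths, areas and connectivity unchanged). So its perimeter = 18.93 mm. Layer 55 (z = 6.6): the sphere: section is a regular 12-gon, circumradius = √(r²−h²) = √(4.5²−2.1²) = 3.980 (perimeter = 2·12·3.980·sin(180°/12) = 24.72 mm); the r=7 cylinder at (1, -2) gives a regular 12-gon of circumradius 7 (constant along its height) (perimeter = 2·12·7.000·sin(180°/12) = 43.48 mm); Combining (union): the r=4.5 sphere lies entirely inside the r=7 cylinder at (1, -2), so the union is just the r=7 cylinder at (1, -2) — boundary = 43.48 mm; the cone at (8.5, 1.5): at t=0.303 of its height the radius interpolates to r₁+(r₂−r₁)t = 8.519, giving a regular 12-gon of that circumradius (perimeter = 2·12·8.519·sin(180°/12) = 52.92 mm); Keeping only the common overlap: the cone at (8.5, 1.5) partially overlaps that combined region; clipping to the common part keeps 61.05 mm² — boundary = 30.26 mm; (rotated 45° about Z; rotation is an isometry so areas/perimeters/island counts are preserved). So its perimeter = 30.26 mm. Layer 55 is larger (30.26 vs 18.93 mm).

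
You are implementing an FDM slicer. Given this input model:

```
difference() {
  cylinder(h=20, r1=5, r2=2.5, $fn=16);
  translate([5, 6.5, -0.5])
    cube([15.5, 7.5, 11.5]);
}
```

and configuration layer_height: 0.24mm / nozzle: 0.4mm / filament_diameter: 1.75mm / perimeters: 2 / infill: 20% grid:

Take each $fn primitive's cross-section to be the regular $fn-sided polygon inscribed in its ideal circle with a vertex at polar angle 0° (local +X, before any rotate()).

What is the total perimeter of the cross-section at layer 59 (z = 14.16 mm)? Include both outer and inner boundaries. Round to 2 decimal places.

At z = 14.16 mm: the cone (r1=5→r2=2.5) has section circumradius 3.230 here — a regular 16-gon (perimeter = 2·16·3.230·sin(180°/16) = 20.16 mm); the cube at (5, 6.5) is not intersected at this z (z outside [-0.5, 11]); Subtracting the remaining from the first: none of the subtracted shapes is present at this height, so the cone is unchanged — boundary = 20.16 mm. Overall, the cross-section is a single solid region. Total boundary length (outer) = 20.16 mm.

20.16 mm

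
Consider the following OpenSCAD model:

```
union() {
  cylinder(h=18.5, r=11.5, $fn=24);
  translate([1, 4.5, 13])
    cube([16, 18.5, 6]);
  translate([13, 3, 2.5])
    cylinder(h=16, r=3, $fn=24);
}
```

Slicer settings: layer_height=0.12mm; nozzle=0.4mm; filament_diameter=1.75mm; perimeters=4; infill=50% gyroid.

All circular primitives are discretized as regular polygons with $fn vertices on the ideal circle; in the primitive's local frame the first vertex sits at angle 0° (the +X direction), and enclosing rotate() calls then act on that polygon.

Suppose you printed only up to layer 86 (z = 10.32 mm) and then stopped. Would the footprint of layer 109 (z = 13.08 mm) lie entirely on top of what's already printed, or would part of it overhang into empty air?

Compare the two slices. At z = 10.32: the cylinder: section is a regular 24-gon, circumradius r=11.5 (area = (24/2)·11.500²·sin(360°/24) = 410.75 mm²); the cube at (1, 4.5) is not intersected at this z (z outside [13, 19]); the r=3 cylinder at (13, 3) contributes a regular 24-gon of circumradius 3 (area = (24/2)·3.000²·sin(360°/24) = 27.95 mm²); Merging all regions: the regions partially overlap — summed areas 438.70 mm² minus the doubly-counted overlap 3.09 mm² gives 435.61 mm² — area = 435.61 mm². At z = 13.08: the r=11.5 cylinder contributes a regular 24-gon of circumradius 11.5 (area = (24/2)·11.500²·sin(360°/24) = 410.75 mm²); the cube at (1, 4.5) (footprint 16×18.5) is included at this height (area 296.00 mm²); the cylinder at (13, 3): section is a regular 24-gon, circumradius r=3 (area = (24/2)·3.000²·sin(360°/24) = 27.95 mm²); Combining (union): the regions partially overlap — summed areas 734.70 mm² minus the doubly-counted overlap 54.17 mm² gives 680.53 mm² — area = 680.53 mm². Checking containment: at z = 13.08 the cross-section extends beyond the z = 10.32 cross-section by about 244.92 mm².

part overhangs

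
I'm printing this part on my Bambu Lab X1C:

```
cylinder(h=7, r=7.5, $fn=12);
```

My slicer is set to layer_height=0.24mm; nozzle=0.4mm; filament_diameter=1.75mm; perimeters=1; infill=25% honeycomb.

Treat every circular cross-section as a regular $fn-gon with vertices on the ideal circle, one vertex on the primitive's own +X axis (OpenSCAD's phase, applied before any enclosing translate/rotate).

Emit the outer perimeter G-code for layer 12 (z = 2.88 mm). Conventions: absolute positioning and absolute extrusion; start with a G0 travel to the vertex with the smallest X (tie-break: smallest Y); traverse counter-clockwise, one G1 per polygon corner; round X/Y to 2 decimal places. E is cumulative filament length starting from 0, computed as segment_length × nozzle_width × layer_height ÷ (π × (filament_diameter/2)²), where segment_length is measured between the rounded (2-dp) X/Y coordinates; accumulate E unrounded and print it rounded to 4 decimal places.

G0 X-7.50 Y0.00 Z2.88
G1 X-6.50 Y-3.75 E0.1549
G1 X-3.75 Y-6.50 E0.3101
G1 X0.00 Y-7.50 E0.4650
G1 X3.75 Y-6.50 E0.6199
G1 X6.50 Y-3.75 E0.7751
G1 X7.50 Y0.00 E0.9300
G1 X6.50 Y3.75 E1.0849
G1 X3.75 Y6.50 E1.2402
G1 X0.00 Y7.50 E1.3951
G1 X-3.75 Y6.50 E1.5500
G1 X-6.50 Y3.75 E1.7052
G1 X-7.50 Y0.00 E1.8601

At z = 2.88 mm: the r=7.5 cylinder gives a regular 12-gon of circumradius 7.5 (constant along its height). The outline is a single polygon with 12 vertices. Extrusion per mm of travel: 0.4 × 0.24 / (π × 0.875²) = 0.039912. Accumulating E over each segment gives final E = 1.8601.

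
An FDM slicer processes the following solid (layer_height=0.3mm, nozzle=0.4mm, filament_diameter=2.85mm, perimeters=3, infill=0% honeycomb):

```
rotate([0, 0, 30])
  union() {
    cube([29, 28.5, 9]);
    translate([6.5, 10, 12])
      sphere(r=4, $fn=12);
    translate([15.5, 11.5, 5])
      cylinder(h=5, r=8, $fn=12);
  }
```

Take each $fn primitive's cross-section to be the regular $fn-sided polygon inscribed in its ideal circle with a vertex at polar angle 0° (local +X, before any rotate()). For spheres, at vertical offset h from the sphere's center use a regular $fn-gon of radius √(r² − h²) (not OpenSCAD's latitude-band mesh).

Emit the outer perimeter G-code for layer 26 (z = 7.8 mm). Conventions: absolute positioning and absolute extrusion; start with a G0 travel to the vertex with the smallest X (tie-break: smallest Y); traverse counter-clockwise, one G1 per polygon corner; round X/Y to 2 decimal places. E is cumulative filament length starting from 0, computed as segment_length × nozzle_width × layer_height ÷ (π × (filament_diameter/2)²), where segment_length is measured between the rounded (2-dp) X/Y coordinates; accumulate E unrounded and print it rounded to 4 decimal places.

At z = 7.8 mm: the cube (footprint 29×28.5) is included at this height; the sphere at (6.5, 10) is not intersected at this z (|z−center|=4.200 > r=4); the r=8 cylinder at (15.5, 11.5) gives a regular 12-gon of circumradius 8 (constant along its height); Combining (union): the r=8 cylinder at (15.5, 11.5) lies entirely inside the 29×28.5 cube, so the union is just the 29×28.5 cube — 1 connected region; (whole slice rotated 30° about Z — lengths, areas and connectivity unchanged). The outline is a single polygon with 4 vertices. Extrusion per mm of travel: 0.4 × 0.3 / (π × 1.425²) = 0.018811. Accumulating E over each segment gives final E = 2.1630.

G0 X-14.25 Y24.68 Z7.80
G1 X0.00 Y0.00 E0.5361
G1 X25.11 Y14.50 E1.0815
G1 X10.86 Y39.18 E1.6176
G1 X-14.25 Y24.68 E2.1630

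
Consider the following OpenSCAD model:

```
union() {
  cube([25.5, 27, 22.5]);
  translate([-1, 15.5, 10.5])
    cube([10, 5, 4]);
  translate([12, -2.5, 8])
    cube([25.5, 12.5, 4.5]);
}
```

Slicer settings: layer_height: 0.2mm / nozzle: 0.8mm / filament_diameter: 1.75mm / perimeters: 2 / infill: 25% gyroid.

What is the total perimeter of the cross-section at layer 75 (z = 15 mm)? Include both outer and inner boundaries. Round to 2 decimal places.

105.00 mm

At z = 15 mm: the cube (footprint 25.5×27) is included at this height (perimeter 105.00 mm); the cube at (-1, 15.5) does not reach this height (z outside [10.5, 14.5]); the cube at (12, -2.5) does not reach this height (z outside [8, 12.5]); Combining (union): only the 25.5×27 cube is present, so the union is just that shape — boundary = 105.00 mm. Overall, the cross-section is a single solid region. Total boundary length (outer) = 105.00 mm.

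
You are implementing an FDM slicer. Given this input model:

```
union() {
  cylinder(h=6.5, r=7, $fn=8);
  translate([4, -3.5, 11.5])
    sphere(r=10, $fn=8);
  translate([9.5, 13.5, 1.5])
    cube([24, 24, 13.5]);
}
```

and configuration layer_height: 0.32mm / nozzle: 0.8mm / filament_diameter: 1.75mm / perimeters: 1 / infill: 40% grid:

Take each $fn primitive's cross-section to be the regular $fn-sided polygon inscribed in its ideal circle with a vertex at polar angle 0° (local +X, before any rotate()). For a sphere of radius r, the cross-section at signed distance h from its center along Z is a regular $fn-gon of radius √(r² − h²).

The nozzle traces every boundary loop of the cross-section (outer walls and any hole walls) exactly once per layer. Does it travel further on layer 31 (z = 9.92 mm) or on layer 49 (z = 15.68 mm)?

layer 31 (z = 9.92 mm)

Layer 31 (z = 9.92): the cylinder is not intersected at this z (z outside [0, 6.5]); the r=10 sphere at (4, -3.5) contributes a regular 8-gon of circumradius √(10²−1.58²) = 9.874 (perimeter = 2·8·9.874·sin(180°/8) = 60.46 mm); the 24×24 cube at (9.5, 13.5) contributes its full rectangle (perimeter 96.00 mm); Taking the union: the 2 present regions are separate (no shared area or edge), so areas and boundary lengths simply add and each stays a separate island — boundary = 156.46 mm. So its perimeter = 156.46 mm. Layer 49 (z = 15.68): the cylinder is not intersected at this z (z outside [0, 6.5]); the r=10 sphere at (4, -3.5) contributes a regular 8-gon of circumradius √(10²−4.18²) = 9.084 (perimeter = 2·8·9.084·sin(180°/8) = 55.62 mm); the cube at (9.5, 13.5) is absent (z outside [1.5, 15]); Merging all regions: only the r=10 sphere at (4, -3.5) is present, so the union is just that shape — boundary = 55.62 mm. So its perimeter = 55.62 mm. Layer 31 is larger (156.46 vs 55.62 mm).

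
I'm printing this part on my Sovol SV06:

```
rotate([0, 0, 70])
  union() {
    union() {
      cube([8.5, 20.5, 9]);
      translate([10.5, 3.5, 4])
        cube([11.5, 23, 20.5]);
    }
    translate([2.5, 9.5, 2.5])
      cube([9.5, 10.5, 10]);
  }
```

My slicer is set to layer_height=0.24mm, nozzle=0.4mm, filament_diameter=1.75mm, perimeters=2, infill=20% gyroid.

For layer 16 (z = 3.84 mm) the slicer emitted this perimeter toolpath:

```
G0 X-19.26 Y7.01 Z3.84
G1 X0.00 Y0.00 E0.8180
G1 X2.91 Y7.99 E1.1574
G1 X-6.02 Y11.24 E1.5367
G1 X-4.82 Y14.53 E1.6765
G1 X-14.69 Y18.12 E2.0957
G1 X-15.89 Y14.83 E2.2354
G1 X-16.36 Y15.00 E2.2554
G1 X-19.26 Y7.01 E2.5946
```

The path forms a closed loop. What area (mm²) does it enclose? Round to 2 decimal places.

Apply the shoelace formula to the sequence of (X, Y) vertices; enclosed area = 211.09 mm².

211.09 mm²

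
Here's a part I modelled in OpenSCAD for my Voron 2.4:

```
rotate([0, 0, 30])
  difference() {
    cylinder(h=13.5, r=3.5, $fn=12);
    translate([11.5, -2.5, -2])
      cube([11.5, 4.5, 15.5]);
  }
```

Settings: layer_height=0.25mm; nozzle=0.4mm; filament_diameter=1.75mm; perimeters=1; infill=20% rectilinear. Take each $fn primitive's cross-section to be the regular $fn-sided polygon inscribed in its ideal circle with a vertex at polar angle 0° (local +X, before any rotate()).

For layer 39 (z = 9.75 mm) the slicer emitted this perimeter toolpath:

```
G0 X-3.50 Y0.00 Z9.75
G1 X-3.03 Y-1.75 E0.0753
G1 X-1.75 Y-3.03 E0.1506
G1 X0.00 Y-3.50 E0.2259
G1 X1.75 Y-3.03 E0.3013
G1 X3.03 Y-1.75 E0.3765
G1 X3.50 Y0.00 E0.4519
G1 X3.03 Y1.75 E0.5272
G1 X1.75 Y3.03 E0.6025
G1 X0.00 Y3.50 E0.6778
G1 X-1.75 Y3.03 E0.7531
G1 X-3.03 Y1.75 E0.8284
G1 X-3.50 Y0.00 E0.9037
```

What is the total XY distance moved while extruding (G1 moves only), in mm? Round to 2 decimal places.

21.74 mm

Sum the Euclidean lengths of each G1 segment: total = 21.74 mm.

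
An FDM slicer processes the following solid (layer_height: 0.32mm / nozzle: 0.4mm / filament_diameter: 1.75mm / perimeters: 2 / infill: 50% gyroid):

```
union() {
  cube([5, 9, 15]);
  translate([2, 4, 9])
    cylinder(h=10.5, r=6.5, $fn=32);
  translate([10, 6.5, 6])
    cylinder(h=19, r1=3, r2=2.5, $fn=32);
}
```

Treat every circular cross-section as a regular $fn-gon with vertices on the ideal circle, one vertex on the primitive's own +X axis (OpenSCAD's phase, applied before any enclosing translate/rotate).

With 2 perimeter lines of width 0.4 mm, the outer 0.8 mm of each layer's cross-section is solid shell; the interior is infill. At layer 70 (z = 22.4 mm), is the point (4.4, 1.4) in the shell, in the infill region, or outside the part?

outside

At z = 22.4 mm: the cube is absent (z outside [0, 15]); the cylinder at (2, 4) does not reach this height (z outside [9, 19.5]); the cone at (10, 6.5) contributes a regular 32-gon of circumradius 2.568 (interpolated between r1=3 and r2=2.5 at t=0.863); Combining (union): only the cone at (10, 6.5) is present, so the union is just that shape — 1 connected region. Overall, the cross-section is a single solid region. The nearest boundary edge runs (7.86, 5.07)→(8.18, 4.68); distance from the point to it = 5.01 mm. The point is not inside any of the regions above, so it lies outside the cross-section (5.01 mm from the nearest boundary).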